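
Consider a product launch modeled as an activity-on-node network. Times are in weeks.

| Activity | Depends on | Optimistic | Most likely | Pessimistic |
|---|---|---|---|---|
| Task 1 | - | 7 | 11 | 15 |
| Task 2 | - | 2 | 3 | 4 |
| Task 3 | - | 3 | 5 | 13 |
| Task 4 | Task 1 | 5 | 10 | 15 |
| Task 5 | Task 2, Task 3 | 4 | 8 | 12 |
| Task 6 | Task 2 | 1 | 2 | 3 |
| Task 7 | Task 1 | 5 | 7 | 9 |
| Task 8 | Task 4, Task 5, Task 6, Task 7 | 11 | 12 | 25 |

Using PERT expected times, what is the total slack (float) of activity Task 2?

te_Task 1 = (7 + 4·11 + 15)/6 = 66/6 = 11
te_Task 2 = (2 + 4·3 + 4)/6 = 18/6 = 3
te_Task 3 = (3 + 4·5 + 13)/6 = 36/6 = 6
te_Task 4 = (5 + 4·10 + 15)/6 = 60/6 = 10
te_Task 5 = (4 + 4·8 + 12)/6 = 48/6 = 8
te_Task 6 = (1 + 4·2 + 3)/6 = 12/6 = 2
te_Task 7 = (5 + 4·7 + 9)/6 = 42/6 = 7
te_Task 8 = (11 + 4·12 + 25)/6 = 84/6 = 14

Forward pass:
ES_Task 1 = 0; EF_Task 1 = 11
ES_Task 2 = 0; EF_Task 2 = 3
ES_Task 3 = 0; EF_Task 3 = 6
ES_Task 4 = 11; EF_Task 4 = 11+10 = 21
ES_Task 5 = max(EF_Task 2=3, EF_Task 3=6) = 6; EF_Task 5 = 6+8 = 14
ES_Task 6 = 3; EF_Task 6 = 3+2 = 5
ES_Task 7 = 11; EF_Task 7 = 11+7 = 18
ES_Task 8 = max(EF_Task 4=21, EF_Task 5=14, EF_Task 6=5, EF_Task 7=18) = 21; EF_Task 8 = 21+14 = 35
Expected project duration μ = 35 weeks. Critical path: Task 1 → Task 4 → Task 8.

Backward pass:
LF_Task 8 = 35; LS_Task 8 = 35−14 = 21
LF_Task 7 = LS_Task 8 = 21; LS_Task 7 = 21−7 = 14
LF_Task 6 = LS_Task 8 = 21; LS_Task 6 = 21−2 = 19
LF_Task 5 = LS_Task 8 = 21; LS_Task 5 = 21−8 = 13
LF_Task 4 = LS_Task 8 = 21; LS_Task 4 = 21−10 = 11
LF_Task 3 = LS_Task 5 = 13; LS_Task 3 = 13−6 = 7
LF_Task 2 = min(LS_Task 5=13, LS_Task 6=19) = 13; LS_Task 2 = 13−3 = 10
LF_Task 1 = min(LS_Task 4=11, LS_Task 7=14) = 11; LS_Task 1 = 11−11 = 0
Slack_Task 2 = LS_Task 2 − ES_Task 2 = 10 − 0 = 10

10 weeks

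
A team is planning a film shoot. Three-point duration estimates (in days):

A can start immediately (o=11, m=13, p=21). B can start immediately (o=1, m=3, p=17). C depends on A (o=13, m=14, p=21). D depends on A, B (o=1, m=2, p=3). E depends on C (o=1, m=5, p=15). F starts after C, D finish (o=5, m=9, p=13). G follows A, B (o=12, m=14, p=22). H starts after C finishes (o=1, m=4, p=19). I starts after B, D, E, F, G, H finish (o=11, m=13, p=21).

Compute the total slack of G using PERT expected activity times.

9 days

te_A = (11 + 4·13 + 21)/6 = 84/6 = 14
te_B = (1 + 4·3 + 17)/6 = 30/6 = 5
te_C = (13 + 4·14 + 21)/6 = 90/6 = 15
te_D = (1 + 4·2 + 3)/6 = 12/6 = 2
te_E = (1 + 4·5 + 15)/6 = 36/6 = 6
te_F = (5 + 4·9 + 13)/6 = 54/6 = 9
te_G = (12 + 4·14 + 22)/6 = 90/6 = 15
te_H = (1 + 4·4 + 19)/6 = 36/6 = 6
te_I = (11 + 4·13 + 21)/6 = 84/6 = 14

Forward pass:
ES_A = 0; EF_A = 14
ES_B = 0; EF_B = 5
ES_C = 14; EF_C = 14+15 = 29
ES_D = max(EF_A=14, EF_B=5) = 14; EF_D = 14+2 = 16
ES_E = 29; EF_E = 29+6 = 35
ES_F = max(EF_C=29, EF_D=16) = 29; EF_F = 29+9 = 38
ES_G = max(EF_A=14, EF_B=5) = 14; EF_G = 14+15 = 29
ES_H = 29; EF_H = 29+6 = 35
ES_I = max(EF_B=5, EF_D=16, EF_E=35, EF_F=38, EF_G=29, EF_H=35) = 38; EF_I = 38+14 = 52
Expected project duration μ = 52 days. Critical path: A → C → F → I.

Backward pass:
LF_I = 52; LS_I = 52−14 = 38
LF_H = LS_I = 38; LS_H = 38−6 = 32
LF_G = LS_I = 38; LS_G = 38−15 = 23
LF_F = LS_I = 38; LS_F = 38−9 = 29
LF_E = LS_I = 38; LS_E = 38−6 = 32
LF_D = min(LS_F=29, LS_I=38) = 29; LS_D = 29−2 = 27
LF_C = min(LS_E=32, LS_F=29, LS_H=32) = 29; LS_C = 29−15 = 14
LF_B = min(LS_D=27, LS_G=23, LS_I=38) = 23; LS_B = 23−5 = 18
LF_A = min(LS_C=14, LS_D=27, LS_G=23) = 14; LS_A = 14−14 = 0
Slack_G = LS_G − ES_G = 23 − 14 = 9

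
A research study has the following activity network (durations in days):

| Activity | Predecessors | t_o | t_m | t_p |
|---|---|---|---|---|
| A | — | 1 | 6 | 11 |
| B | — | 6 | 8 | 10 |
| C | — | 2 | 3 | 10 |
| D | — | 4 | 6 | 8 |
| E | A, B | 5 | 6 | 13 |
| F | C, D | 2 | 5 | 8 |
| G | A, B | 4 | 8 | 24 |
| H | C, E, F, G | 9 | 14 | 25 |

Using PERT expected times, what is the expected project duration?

te_A = (1 + 4·6 + 11)/6 = 36/6 = 6
te_B = (6 + 4·8 + 10)/6 = 48/6 = 8
te_C = (2 + 4·3 + 10)/6 = 24/6 = 4
te_D = (4 + 4·6 + 8)/6 = 36/6 = 6
te_E = (5 + 4·6 + 13)/6 = 42/6 = 7
te_F = (2 + 4·5 + 8)/6 = 30/6 = 5
te_G = (4 + 4·8 + 24)/6 = 60/6 = 10
te_H = (9 + 4·14 + 25)/6 = 90/6 = 15

Forward pass:
ES_A = 0; EF_A = 6
ES_B = 0; EF_B = 8
ES_C = 0; EF_C = 4
ES_D = 0; EF_D = 6
ES_E = max(EF_A=6, EF_B=8) = 8; EF_E = 8+7 = 15
ES_F = max(EF_C=4, EF_D=6) = 6; EF_F = 6+5 = 11
ES_G = max(EF_A=6, EF_B=8) = 8; EF_G = 8+10 = 18
ES_H = max(EF_C=4, EF_E=15, EF_F=11, EF_G=18) = 18; EF_H = 18+15 = 33
Expected project duration μ = 33 days. Critical path: B → G → H.

33 days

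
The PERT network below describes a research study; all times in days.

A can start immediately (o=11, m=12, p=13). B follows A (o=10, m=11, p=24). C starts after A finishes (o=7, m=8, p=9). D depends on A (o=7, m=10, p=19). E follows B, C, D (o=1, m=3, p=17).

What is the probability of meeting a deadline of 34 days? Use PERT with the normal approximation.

0.869

te_A = (11 + 4·12 + 13)/6 = 72/6 = 12; σ²_A = ((13−11)/6)² = 0.111
te_B = (10 + 4·11 + 24)/6 = 78/6 = 13; σ²_B = ((24−10)/6)² = 5.444
te_C = (7 + 4·8 + 9)/6 = 48/6 = 8; σ²_C = ((9−7)/6)² = 0.111
te_D = (7 + 4·10 + 19)/6 = 66/6 = 11; σ²_D = ((19−7)/6)² = 4.000
te_E = (1 + 4·3 + 17)/6 = 30/6 = 5; σ²_E = ((17−1)/6)² = 7.111

Forward pass:
ES_A = 0; EF_A = 12
ES_B = 12; EF_B = 12+13 = 25
ES_C = 12; EF_C = 12+8 = 20
ES_D = 12; EF_D = 12+11 = 23
ES_E = max(EF_B=25, EF_C=20, EF_D=23) = 25; EF_E = 25+5 = 30
Expected project duration μ = 30 days. Critical path: A → B → E.

Variance along critical path = 0.111 + 5.444 + 7.111 = 12.667; σ = √12.667 = 3.559 days.
Z = (34 − 30) / 3.559 = 1.124
P(T ≤ 34) = Φ(1.124) ≈ 0.869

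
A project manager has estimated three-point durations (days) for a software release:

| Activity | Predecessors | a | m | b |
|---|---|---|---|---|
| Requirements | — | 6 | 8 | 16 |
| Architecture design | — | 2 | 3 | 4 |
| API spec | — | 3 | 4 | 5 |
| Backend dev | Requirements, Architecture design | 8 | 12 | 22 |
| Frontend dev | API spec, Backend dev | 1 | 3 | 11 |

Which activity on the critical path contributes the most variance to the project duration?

te_Requirements = (6 + 4·8 + 16)/6 = 54/6 = 9; σ²_Requirements = ((16−6)/6)² = 2.778
te_Architecture design = (2 + 4·3 + 4)/6 = 18/6 = 3; σ²_Architecture design = ((4−2)/6)² = 0.111
te_API spec = (3 + 4·4 + 5)/6 = 24/6 = 4; σ²_API spec = ((5−3)/6)² = 0.111
te_Backend dev = (8 + 4·12 + 22)/6 = 78/6 = 13; σ²_Backend dev = ((22−8)/6)² = 5.444
te_Frontend dev = (1 + 4·3 + 11)/6 = 24/6 = 4; σ²_Frontend dev = ((11−1)/6)² = 2.778

Forward pass:
ES_Requirements = 0; EF_Requirements = 9
ES_Architecture design = 0; EF_Architecture design = 3
ES_API spec = 0; EF_API spec = 4
ES_Backend dev = max(EF_Requirements=9, EF_Architecture design=3) = 9; EF_Backend dev = 9+13 = 22
ES_Frontend dev = max(EF_API spec=4, EF_Backend dev=22) = 22; EF_Frontend dev = 22+4 = 26
Expected project duration μ = 26 days. Critical path: Requirements → Backend dev → Frontend dev.

Variances on critical path: σ²_Requirements=2.778, σ²_Backend dev=5.444, σ²_Frontend dev=2.778.
Largest is σ²_Backend dev = 5.444.

Backend dev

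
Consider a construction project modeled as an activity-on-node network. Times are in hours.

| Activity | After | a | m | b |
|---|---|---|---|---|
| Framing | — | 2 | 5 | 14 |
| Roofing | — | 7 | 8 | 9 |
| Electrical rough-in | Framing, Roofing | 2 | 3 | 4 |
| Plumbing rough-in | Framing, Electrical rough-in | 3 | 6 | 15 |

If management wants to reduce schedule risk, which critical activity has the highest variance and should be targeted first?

te_Framing = (2 + 4·5 + 14)/6 = 36/6 = 6; σ²_Framing = ((14−2)/6)² = 4.000
te_Roofing = (7 + 4·8 + 9)/6 = 48/6 = 8; σ²_Roofing = ((9−7)/6)² = 0.111
te_Electrical rough-in = (2 + 4·3 + 4)/6 = 18/6 = 3; σ²_Electrical rough-in = ((4−2)/6)² = 0.111
te_Plumbing rough-in = (3 + 4·6 + 15)/6 = 42/6 = 7; σ²_Plumbing rough-in = ((15−3)/6)² = 4.000

Forward pass:
ES_Framing = 0; EF_Framing = 6
ES_Roofing = 0; EF_Roofing = 8
ES_Electrical rough-in = max(EF_Framing=6, EF_Roofing=8) = 8; EF_Electrical rough-in = 8+3 = 11
ES_Plumbing rough-in = max(EF_Framing=6, EF_Electrical rough-in=11) = 11; EF_Plumbing rough-in = 11+7 = 18
Expected project duration μ = 18 hours. Critical path: Roofing → Electrical rough-in → Plumbing rough-in.

Variances on critical path: σ²_Roofing=0.111, σ²_Electrical rough-in=0.111, σ²_Plumbing rough-in=4.000.
Largest is σ²_Plumbing rough-in = 4.000.

Plumbing rough-in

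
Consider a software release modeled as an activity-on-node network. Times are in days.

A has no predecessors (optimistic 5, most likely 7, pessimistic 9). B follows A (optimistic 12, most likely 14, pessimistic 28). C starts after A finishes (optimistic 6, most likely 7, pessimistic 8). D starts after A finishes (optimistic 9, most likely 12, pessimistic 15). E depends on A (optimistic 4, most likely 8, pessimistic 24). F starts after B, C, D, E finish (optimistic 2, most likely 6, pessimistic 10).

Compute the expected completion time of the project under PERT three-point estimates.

29 days

te_A = (5 + 4·7 + 9)/6 = 42/6 = 7
te_B = (12 + 4·14 + 28)/6 = 96/6 = 16
te_C = (6 + 4·7 + 8)/6 = 42/6 = 7
te_D = (9 + 4·12 + 15)/6 = 72/6 = 12
te_E = (4 + 4·8 + 24)/6 = 60/6 = 10
te_F = (2 + 4·6 + 10)/6 = 36/6 = 6

Forward pass:
ES_A = 0; EF_A = 7
ES_B = 7; EF_B = 7+16 = 23
ES_C = 7; EF_C = 7+7 = 14
ES_D = 7; EF_D = 7+12 = 19
ES_E = 7; EF_E = 7+10 = 17
ES_F = max(EF_B=23, EF_C=14, EF_D=19, EF_E=17) = 23; EF_F = 23+6 = 29
Expected project duration μ = 29 days. Critical path: A → B → F.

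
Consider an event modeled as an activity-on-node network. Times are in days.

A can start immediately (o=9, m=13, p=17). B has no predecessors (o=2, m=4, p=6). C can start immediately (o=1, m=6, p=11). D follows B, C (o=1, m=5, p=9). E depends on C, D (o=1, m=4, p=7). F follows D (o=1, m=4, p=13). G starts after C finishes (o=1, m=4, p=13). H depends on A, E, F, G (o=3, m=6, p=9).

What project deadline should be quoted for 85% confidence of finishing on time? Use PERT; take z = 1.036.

te_A = (9 + 4·13 + 17)/6 = 78/6 = 13; σ²_A = ((17−9)/6)² = 1.778
te_B = (2 + 4·4 + 6)/6 = 24/6 = 4; σ²_B = ((6−2)/6)² = 0.444
te_C = (1 + 4·6 + 11)/6 = 36/6 = 6; σ²_C = ((11−1)/6)² = 2.778
te_D = (1 + 4·5 + 9)/6 = 30/6 = 5; σ²_D = ((9−1)/6)² = 1.778
te_E = (1 + 4·4 + 7)/6 = 24/6 = 4; σ²_E = ((7−1)/6)² = 1.000
te_F = (1 + 4·4 + 13)/6 = 30/6 = 5; σ²_F = ((13−1)/6)² = 4.000
te_G = (1 + 4·4 + 13)/6 = 30/6 = 5; σ²_G = ((13−1)/6)² = 4.000
te_H = (3 + 4·6 + 9)/6 = 36/6 = 6; σ²_H = ((9−3)/6)² = 1.000

Forward pass:
ES_A = 0; EF_A = 13
ES_B = 0; EF_B = 4
ES_C = 0; EF_C = 6
ES_D = max(EF_B=4, EF_C=6) = 6; EF_D = 6+5 = 11
ES_E = max(EF_C=6, EF_D=11) = 11; EF_E = 11+4 = 15
ES_F = 11; EF_F = 11+5 = 16
ES_G = 6; EF_G = 6+5 = 11
ES_H = max(EF_A=13, EF_E=15, EF_F=16, EF_G=11) = 16; EF_H = 16+6 = 22
Expected project duration μ = 22 days. Critical path: C → D → F → H.

Variance along critical path = 2.778 + 1.778 + 4.000 + 1.000 = 9.556; σ = 3.091 days.
D = μ + z·σ = 22 + 1.036·3.091 = 25.2 days

25.2 days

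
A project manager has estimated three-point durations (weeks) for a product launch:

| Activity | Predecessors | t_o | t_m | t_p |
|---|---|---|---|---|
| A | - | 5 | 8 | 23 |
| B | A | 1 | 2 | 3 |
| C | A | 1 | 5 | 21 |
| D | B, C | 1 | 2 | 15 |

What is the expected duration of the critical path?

21 weeks

te_A = (5 + 4·8 + 23)/6 = 60/6 = 10
te_B = (1 + 4·2 + 3)/6 = 12/6 = 2
te_C = (1 + 4·5 + 21)/6 = 42/6 = 7
te_D = (1 + 4·2 + 15)/6 = 24/6 = 4

Forward pass:
ES_A = 0; EF_A = 10
ES_B = 10; EF_B = 10+2 = 12
ES_C = 10; EF_C = 10+7 = 17
ES_D = max(EF_B=12, EF_C=17) = 17; EF_D = 17+4 = 21
Expected project duration μ = 21 weeks. Critical path: A → C → D.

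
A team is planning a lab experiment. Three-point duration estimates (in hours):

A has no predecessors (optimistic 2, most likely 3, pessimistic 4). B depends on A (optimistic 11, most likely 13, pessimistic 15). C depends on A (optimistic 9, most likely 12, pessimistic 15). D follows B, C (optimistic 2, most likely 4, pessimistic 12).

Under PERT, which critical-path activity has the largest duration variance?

te_A = (2 + 4·3 + 4)/6 = 18/6 = 3; σ²_A = ((4−2)/6)² = 0.111
te_B = (11 + 4·13 + 15)/6 = 78/6 = 13; σ²_B = ((15−11)/6)² = 0.444
te_C = (9 + 4·12 + 15)/6 = 72/6 = 12; σ²_C = ((15−9)/6)² = 1.000
te_D = (2 + 4·4 + 12)/6 = 30/6 = 5; σ²_D = ((12−2)/6)² = 2.778

Forward pass:
ES_A = 0; EF_A = 3
ES_B = 3; EF_B = 3+13 = 16
ES_C = 3; EF_C = 3+12 = 15
ES_D = max(EF_B=16, EF_C=15) = 16; EF_D = 16+5 = 21
Expected project duration μ = 21 hours. Critical path: A → B → D.

Variances on critical path: σ²_A=0.111, σ²_B=0.444, σ²_D=2.778.
Largest is σ²_D = 2.778.

D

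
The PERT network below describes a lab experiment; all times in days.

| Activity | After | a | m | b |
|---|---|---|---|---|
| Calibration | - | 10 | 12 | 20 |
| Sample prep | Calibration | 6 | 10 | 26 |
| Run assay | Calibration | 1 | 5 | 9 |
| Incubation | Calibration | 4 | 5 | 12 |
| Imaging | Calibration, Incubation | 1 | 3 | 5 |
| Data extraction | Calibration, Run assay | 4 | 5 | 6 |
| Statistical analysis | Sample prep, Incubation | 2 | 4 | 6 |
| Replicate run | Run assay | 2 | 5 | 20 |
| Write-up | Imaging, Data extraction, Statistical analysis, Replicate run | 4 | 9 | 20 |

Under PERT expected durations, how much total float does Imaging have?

te_Calibration = (10 + 4·12 + 20)/6 = 78/6 = 13
te_Sample prep = (6 + 4·10 + 26)/6 = 72/6 = 12
te_Run assay = (1 + 4·5 + 9)/6 = 30/6 = 5
te_Incubation = (4 + 4·5 + 12)/6 = 36/6 = 6
te_Imaging = (1 + 4·3 + 5)/6 = 18/6 = 3
te_Data extraction = (4 + 4·5 + 6)/6 = 30/6 = 5
te_Statistical analysis = (2 + 4·4 + 6)/6 = 24/6 = 4
te_Replicate run = (2 + 4·5 + 20)/6 = 42/6 = 7
te_Write-up = (4 + 4·9 + 20)/6 = 60/6 = 10

Forward pass:
ES_Calibration = 0; EF_Calibration = 13
ES_Sample prep = 13; EF_Sample prep = 13+12 = 25
ES_Run assay = 13; EF_Run assay = 13+5 = 18
ES_Incubation = 13; EF_Incubation = 13+6 = 19
ES_Imaging = max(EF_Calibration=13, EF_Incubation=19) = 19; EF_Imaging = 19+3 = 22
ES_Data extraction = max(EF_Calibration=13, EF_Run assay=18) = 18; EF_Data extraction = 18+5 = 23
ES_Statistical analysis = max(EF_Sample prep=25, EF_Incubation=19) = 25; EF_Statistical analysis = 25+4 = 29
ES_Replicate run = 18; EF_Replicate run = 18+7 = 25
ES_Write-up = max(EF_Imaging=22, EF_Data extraction=23, EF_Statistical analysis=29, EF_Replicate run=25) = 29; EF_Write-up = 29+10 = 39
Expected project duration μ = 39 days. Critical path: Calibration → Sample prep → Statistical analysis → Write-up.

Backward pass:
LF_Write-up = 39; LS_Write-up = 39−10 = 29
LF_Replicate run = LS_Write-up = 29; LS_Replicate run = 29−7 = 22
LF_Statistical analysis = LS_Write-up = 29; LS_Statistical analysis = 29−4 = 25
LF_Data extraction = LS_Write-up = 29; LS_Data extraction = 29−5 = 24
LF_Imaging = LS_Write-up = 29; LS_Imaging = 29−3 = 26
LF_Incubation = min(LS_Imaging=26, LS_Statistical analysis=25) = 25; LS_Incubation = 25−6 = 19
LF_Run assay = min(LS_Data extraction=24, LS_Replicate run=22) = 22; LS_Run assay = 22−5 = 17
LF_Sample prep = LS_Statistical analysis = 25; LS_Sample prep = 25−12 = 13
LF_Calibration = min(LS_Sample prep=13, LS_Run assay=17, LS_Incubation=19, LS_Imaging=26, LS_Data extraction=24) = 13; LS_Calibration = 13−13 = 0
Slack_Imaging = LS_Imaging − ES_Imaging = 26 − 19 = 7

7 days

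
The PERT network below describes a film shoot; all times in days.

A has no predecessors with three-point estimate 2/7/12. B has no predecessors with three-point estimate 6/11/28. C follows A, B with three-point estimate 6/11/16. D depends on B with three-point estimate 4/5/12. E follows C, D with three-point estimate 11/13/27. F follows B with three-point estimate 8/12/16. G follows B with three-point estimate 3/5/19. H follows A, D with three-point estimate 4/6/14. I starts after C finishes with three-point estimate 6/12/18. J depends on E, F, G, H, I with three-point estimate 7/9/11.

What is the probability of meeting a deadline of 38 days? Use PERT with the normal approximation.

te_A = (2 + 4·7 + 12)/6 = 42/6 = 7; σ²_A = ((12−2)/6)² = 2.778
te_B = (6 + 4·11 + 28)/6 = 78/6 = 13; σ²_B = ((28−6)/6)² = 13.444
te_C = (6 + 4·11 + 16)/6 = 66/6 = 11; σ²_C = ((16−6)/6)² = 2.778
te_D = (4 + 4·5 + 12)/6 = 36/6 = 6; σ²_D = ((12−4)/6)² = 1.778
te_E = (11 + 4·13 + 27)/6 = 90/6 = 15; σ²_E = ((27−11)/6)² = 7.111
te_F = (8 + 4·12 + 16)/6 = 72/6 = 12; σ²_F = ((16−8)/6)² = 1.778
te_G = (3 + 4·5 + 19)/6 = 42/6 = 7; σ²_G = ((19−3)/6)² = 7.111
te_H = (4 + 4·6 + 14)/6 = 42/6 = 7; σ²_H = ((14−4)/6)² = 2.778
te_I = (6 + 4·12 + 18)/6 = 72/6 = 12; σ²_I = ((18−6)/6)² = 4.000
te_J = (7 + 4·9 + 11)/6 = 54/6 = 9; σ²_J = ((11−7)/6)² = 0.444

Forward pass:
ES_A = 0; EF_A = 7
ES_B = 0; EF_B = 13
ES_C = max(EF_A=7, EF_B=13) = 13; EF_C = 13+11 = 24
ES_D = 13; EF_D = 13+6 = 19
ES_E = max(EF_C=24, EF_D=19) = 24; EF_E = 24+15 = 39
ES_F = 13; EF_F = 13+12 = 25
ES_G = 13; EF_G = 13+7 = 20
ES_H = max(EF_A=7, EF_D=19) = 19; EF_H = 19+7 = 26
ES_I = 24; EF_I = 24+12 = 36
ES_J = max(EF_E=39, EF_F=25, EF_G=20, EF_H=26, EF_I=36) = 39; EF_J = 39+9 = 48
Expected project duration μ = 48 days. Critical path: B → C → E → J.

Variance along critical path = 13.444 + 2.778 + 7.111 + 0.444 = 23.778; σ = √23.778 = 4.876 days.
Z = (38 − 48) / 4.876 = -2.051
P(T ≤ 38) = Φ(-2.051) ≈ 0.020

0.020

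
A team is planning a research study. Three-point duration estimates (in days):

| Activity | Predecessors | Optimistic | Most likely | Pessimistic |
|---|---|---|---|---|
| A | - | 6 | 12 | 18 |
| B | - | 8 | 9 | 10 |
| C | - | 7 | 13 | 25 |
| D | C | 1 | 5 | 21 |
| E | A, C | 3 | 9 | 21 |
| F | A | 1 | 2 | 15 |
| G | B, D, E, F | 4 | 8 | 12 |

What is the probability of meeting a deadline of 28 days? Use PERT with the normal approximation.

0.184

te_A = (6 + 4·12 + 18)/6 = 72/6 = 12; σ²_A = ((18−6)/6)² = 4.000
te_B = (8 + 4·9 + 10)/6 = 54/6 = 9; σ²_B = ((10−8)/6)² = 0.111
te_C = (7 + 4·13 + 25)/6 = 84/6 = 14; σ²_C = ((25−7)/6)² = 9.000
te_D = (1 + 4·5 + 21)/6 = 42/6 = 7; σ²_D = ((21−1)/6)² = 11.111
te_E = (3 + 4·9 + 21)/6 = 60/6 = 10; σ²_E = ((21−3)/6)² = 9.000
te_F = (1 + 4·2 + 15)/6 = 24/6 = 4; σ²_F = ((15−1)/6)² = 5.444
te_G = (4 + 4·8 + 12)/6 = 48/6 = 8; σ²_G = ((12−4)/6)² = 1.778

Forward pass:
ES_A = 0; EF_A = 12
ES_B = 0; EF_B = 9
ES_C = 0; EF_C = 14
ES_D = 14; EF_D = 14+7 = 21
ES_E = max(EF_A=12, EF_C=14) = 14; EF_E = 14+10 = 24
ES_F = 12; EF_F = 12+4 = 16
ES_G = max(EF_B=9, EF_D=21, EF_E=24, EF_F=16) = 24; EF_G = 24+8 = 32
Expected project duration μ = 32 days. Critical path: C → E → G.

Variance along critical path = 9.000 + 9.000 + 1.778 = 19.778; σ = √19.778 = 4.447 days.
Z = (28 − 32) / 4.447 = -0.899
P(T ≤ 28) = Φ(-0.899) ≈ 0.184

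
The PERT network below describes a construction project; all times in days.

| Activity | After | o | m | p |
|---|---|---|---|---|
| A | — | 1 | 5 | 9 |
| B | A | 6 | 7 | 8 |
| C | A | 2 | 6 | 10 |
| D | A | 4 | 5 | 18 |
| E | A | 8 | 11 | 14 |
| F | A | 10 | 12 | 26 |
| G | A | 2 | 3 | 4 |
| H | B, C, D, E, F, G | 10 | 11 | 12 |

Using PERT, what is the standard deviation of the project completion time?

3.00 days

te_A = (1 + 4·5 + 9)/6 = 30/6 = 5; σ²_A = ((9−1)/6)² = 1.778
te_B = (6 + 4·7 + 8)/6 = 42/6 = 7; σ²_B = ((8−6)/6)² = 0.111
te_C = (2 + 4·6 + 10)/6 = 36/6 = 6; σ²_C = ((10−2)/6)² = 1.778
te_D = (4 + 4·5 + 18)/6 = 42/6 = 7; σ²_D = ((18−4)/6)² = 5.444
te_E = (8 + 4·11 + 14)/6 = 66/6 = 11; σ²_E = ((14−8)/6)² = 1.000
te_F = (10 + 4·12 + 26)/6 = 84/6 = 14; σ²_F = ((26−10)/6)² = 7.111
te_G = (2 + 4·3 + 4)/6 = 18/6 = 3; σ²_G = ((4−2)/6)² = 0.111
te_H = (10 + 4·11 + 12)/6 = 66/6 = 11; σ²_H = ((12−10)/6)² = 0.111

Forward pass:
ES_A = 0; EF_A = 5
ES_B = 5; EF_B = 5+7 = 12
ES_C = 5; EF_C = 5+6 = 11
ES_D = 5; EF_D = 5+7 = 12
ES_E = 5; EF_E = 5+11 = 16
ES_F = 5; EF_F = 5+14 = 19
ES_G = 5; EF_G = 5+3 = 8
ES_H = max(EF_B=12, EF_C=11, EF_D=12, EF_E=16, EF_F=19, EF_G=8) = 19; EF_H = 19+11 = 30
Expected project duration μ = 30 days. Critical path: A → F → H.

Variance along critical path = 1.778 + 7.111 + 0.111 = 9.000
σ = √9.000 = 3.000 days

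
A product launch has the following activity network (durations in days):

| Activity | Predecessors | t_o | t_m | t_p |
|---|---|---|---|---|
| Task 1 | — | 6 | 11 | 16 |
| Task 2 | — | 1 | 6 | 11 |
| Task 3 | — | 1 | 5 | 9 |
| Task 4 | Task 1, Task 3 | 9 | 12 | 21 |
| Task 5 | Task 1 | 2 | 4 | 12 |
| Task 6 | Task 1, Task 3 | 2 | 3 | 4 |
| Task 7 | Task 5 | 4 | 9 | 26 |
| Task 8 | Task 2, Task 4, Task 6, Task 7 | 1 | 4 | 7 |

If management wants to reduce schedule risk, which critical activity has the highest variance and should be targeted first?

te_Task 1 = (6 + 4·11 + 16)/6 = 66/6 = 11; σ²_Task 1 = ((16−6)/6)² = 2.778
te_Task 2 = (1 + 4·6 + 11)/6 = 36/6 = 6; σ²_Task 2 = ((11−1)/6)² = 2.778
te_Task 3 = (1 + 4·5 + 9)/6 = 30/6 = 5; σ²_Task 3 = ((9−1)/6)² = 1.778
te_Task 4 = (9 + 4·12 + 21)/6 = 78/6 = 13; σ²_Task 4 = ((21−9)/6)² = 4.000
te_Task 5 = (2 + 4·4 + 12)/6 = 30/6 = 5; σ²_Task 5 = ((12−2)/6)² = 2.778
te_Task 6 = (2 + 4·3 + 4)/6 = 18/6 = 3; σ²_Task 6 = ((4−2)/6)² = 0.111
te_Task 7 = (4 + 4·9 + 26)/6 = 66/6 = 11; σ²_Task 7 = ((26−4)/6)² = 13.444
te_Task 8 = (1 + 4·4 + 7)/6 = 24/6 = 4; σ²_Task 8 = ((7−1)/6)² = 1.000

Forward pass:
ES_Task 1 = 0; EF_Task 1 = 11
ES_Task 2 = 0; EF_Task 2 = 6
ES_Task 3 = 0; EF_Task 3 = 5
ES_Task 4 = max(EF_Task 1=11, EF_Task 3=5) = 11; EF_Task 4 = 11+13 = 24
ES_Task 5 = 11; EF_Task 5 = 11+5 = 16
ES_Task 6 = max(EF_Task 1=11, EF_Task 3=5) = 11; EF_Task 6 = 11+3 = 14
ES_Task 7 = 16; EF_Task 7 = 16+11 = 27
ES_Task 8 = max(EF_Task 2=6, EF_Task 4=24, EF_Task 6=14, EF_Task 7=27) = 27; EF_Task 8 = 27+4 = 31
Expected project duration μ = 31 days. Critical path: Task 1 → Task 5 → Task 7 → Task 8.

Variances on critical path: σ²_Task 1=2.778, σ²_Task 5=2.778, σ²_Task 7=13.444, σ²_Task 8=1.000.
Largest is σ²_Task 7 = 13.444.

Task 7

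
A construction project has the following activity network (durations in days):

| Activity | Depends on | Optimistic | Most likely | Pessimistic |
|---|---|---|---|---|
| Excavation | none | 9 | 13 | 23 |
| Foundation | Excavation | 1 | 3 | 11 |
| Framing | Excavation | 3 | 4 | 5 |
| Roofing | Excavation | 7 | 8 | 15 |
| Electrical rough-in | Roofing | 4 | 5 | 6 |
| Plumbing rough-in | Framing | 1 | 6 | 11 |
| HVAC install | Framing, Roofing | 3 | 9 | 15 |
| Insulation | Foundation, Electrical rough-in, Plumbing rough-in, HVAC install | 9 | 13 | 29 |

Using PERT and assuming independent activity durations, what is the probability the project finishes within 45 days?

0.336

te_Excavation = (9 + 4·13 + 23)/6 = 84/6 = 14; σ²_Excavation = ((23−9)/6)² = 5.444
te_Foundation = (1 + 4·3 + 11)/6 = 24/6 = 4; σ²_Foundation = ((11−1)/6)² = 2.778
te_Framing = (3 + 4·4 + 5)/6 = 24/6 = 4; σ²_Framing = ((5−3)/6)² = 0.111
te_Roofing = (7 + 4·8 + 15)/6 = 54/6 = 9; σ²_Roofing = ((15−7)/6)² = 1.778
te_Electrical rough-in = (4 + 4·5 + 6)/6 = 30/6 = 5; σ²_Electrical rough-in = ((6−4)/6)² = 0.111
te_Plumbing rough-in = (1 + 4·6 + 11)/6 = 36/6 = 6; σ²_Plumbing rough-in = ((11−1)/6)² = 2.778
te_HVAC install = (3 + 4·9 + 15)/6 = 54/6 = 9; σ²_HVAC install = ((15−3)/6)² = 4.000
te_Insulation = (9 + 4·13 + 29)/6 = 90/6 = 15; σ²_Insulation = ((29−9)/6)² = 11.111

Forward pass:
ES_Excavation = 0; EF_Excavation = 14
ES_Foundation = 14; EF_Foundation = 14+4 = 18
ES_Framing = 14; EF_Framing = 14+4 = 18
ES_Roofing = 14; EF_Roofing = 14+9 = 23
ES_Electrical rough-in = 23; EF_Electrical rough-in = 23+5 = 28
ES_Plumbing rough-in = 18; EF_Plumbing rough-in = 18+6 = 24
ES_HVAC install = max(EF_Framing=18, EF_Roofing=23) = 23; EF_HVAC install = 23+9 = 32
ES_Insulation = max(EF_Foundation=18, EF_Electrical rough-in=28, EF_Plumbing rough-in=24, EF_HVAC install=32) = 32; EF_Insulation = 32+15 = 47
Expected project duration μ = 47 days. Critical path: Excavation → Roofing → HVAC install → Insulation.

Variance along critical path = 5.444 + 1.778 + 4.000 + 11.111 = 22.333; σ = √22.333 = 4.726 days.
Z = (45 − 47) / 4.726 = -0.423
P(T ≤ 45) = Φ(-0.423) ≈ 0.336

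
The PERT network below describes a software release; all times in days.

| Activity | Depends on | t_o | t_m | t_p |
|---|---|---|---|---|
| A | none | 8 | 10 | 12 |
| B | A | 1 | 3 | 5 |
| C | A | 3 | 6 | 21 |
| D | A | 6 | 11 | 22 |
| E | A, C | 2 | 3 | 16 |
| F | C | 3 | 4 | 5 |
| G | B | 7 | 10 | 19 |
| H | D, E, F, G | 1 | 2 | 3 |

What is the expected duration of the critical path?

te_A = (8 + 4·10 + 12)/6 = 60/6 = 10
te_B = (1 + 4·3 + 5)/6 = 18/6 = 3
te_C = (3 + 4·6 + 21)/6 = 48/6 = 8
te_D = (6 + 4·11 + 22)/6 = 72/6 = 12
te_E = (2 + 4·3 + 16)/6 = 30/6 = 5
te_F = (3 + 4·4 + 5)/6 = 24/6 = 4
te_G = (7 + 4·10 + 19)/6 = 66/6 = 11
te_H = (1 + 4·2 + 3)/6 = 12/6 = 2

Forward pass:
ES_A = 0; EF_A = 10
ES_B = 10; EF_B = 10+3 = 13
ES_C = 10; EF_C = 10+8 = 18
ES_D = 10; EF_D = 10+12 = 22
ES_E = max(EF_A=10, EF_C=18) = 18; EF_E = 18+5 = 23
ES_F = 18; EF_F = 18+4 = 22
ES_G = 13; EF_G = 13+11 = 24
ES_H = max(EF_D=22, EF_E=23, EF_F=22, EF_G=24) = 24; EF_H = 24+2 = 26
Expected project duration μ = 26 days. Critical path: A → B → G → H.

26 days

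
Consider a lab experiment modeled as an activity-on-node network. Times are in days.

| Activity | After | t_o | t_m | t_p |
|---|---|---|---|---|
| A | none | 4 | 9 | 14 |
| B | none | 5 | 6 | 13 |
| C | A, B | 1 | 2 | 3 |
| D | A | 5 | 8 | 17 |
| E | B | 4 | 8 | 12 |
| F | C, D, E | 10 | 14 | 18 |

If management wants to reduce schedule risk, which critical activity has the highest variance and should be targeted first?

D

te_A = (4 + 4·9 + 14)/6 = 54/6 = 9; σ²_A = ((14−4)/6)² = 2.778
te_B = (5 + 4·6 + 13)/6 = 42/6 = 7; σ²_B = ((13−5)/6)² = 1.778
te_C = (1 + 4·2 + 3)/6 = 12/6 = 2; σ²_C = ((3−1)/6)² = 0.111
te_D = (5 + 4·8 + 17)/6 = 54/6 = 9; σ²_D = ((17−5)/6)² = 4.000
te_E = (4 + 4·8 + 12)/6 = 48/6 = 8; σ²_E = ((12−4)/6)² = 1.778
te_F = (10 + 4·14 + 18)/6 = 84/6 = 14; σ²_F = ((18−10)/6)² = 1.778

Forward pass:
ES_A = 0; EF_A = 9
ES_B = 0; EF_B = 7
ES_C = max(EF_A=9, EF_B=7) = 9; EF_C = 9+2 = 11
ES_D = 9; EF_D = 9+9 = 18
ES_E = 7; EF_E = 7+8 = 15
ES_F = max(EF_C=11, EF_D=18, EF_E=15) = 18; EF_F = 18+14 = 32
Expected project duration μ = 32 days. Critical path: A → D → F.

Variances on critical path: σ²_A=2.778, σ²_D=4.000, σ²_F=1.778.
Largest is σ²_D = 4.000.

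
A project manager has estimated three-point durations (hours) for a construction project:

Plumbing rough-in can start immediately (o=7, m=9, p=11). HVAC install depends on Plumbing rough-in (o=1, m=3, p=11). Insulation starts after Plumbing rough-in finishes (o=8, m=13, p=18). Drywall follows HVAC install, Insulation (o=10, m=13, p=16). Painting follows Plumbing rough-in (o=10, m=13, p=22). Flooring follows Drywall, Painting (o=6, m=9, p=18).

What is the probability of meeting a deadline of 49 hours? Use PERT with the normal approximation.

te_Plumbing rough-in = (7 + 4·9 + 11)/6 = 54/6 = 9; σ²_Plumbing rough-in = ((11−7)/6)² = 0.444
te_HVAC install = (1 + 4·3 + 11)/6 = 24/6 = 4; σ²_HVAC install = ((11−1)/6)² = 2.778
te_Insulation = (8 + 4·13 + 18)/6 = 78/6 = 13; σ²_Insulation = ((18−8)/6)² = 2.778
te_Drywall = (10 + 4·13 + 16)/6 = 78/6 = 13; σ²_Drywall = ((16−10)/6)² = 1.000
te_Painting = (10 + 4·13 + 22)/6 = 84/6 = 14; σ²_Painting = ((22−10)/6)² = 4.000
te_Flooring = (6 + 4·9 + 18)/6 = 60/6 = 10; σ²_Flooring = ((18−6)/6)² = 4.000

Forward pass:
ES_Plumbing rough-in = 0; EF_Plumbing rough-in = 9
ES_HVAC install = 9; EF_HVAC install = 9+4 = 13
ES_Insulation = 9; EF_Insulation = 9+13 = 22
ES_Drywall = max(EF_HVAC install=13, EF_Insulation=22) = 22; EF_Drywall = 22+13 = 35
ES_Painting = 9; EF_Painting = 9+14 = 23
ES_Flooring = max(EF_Drywall=35, EF_Painting=23) = 35; EF_Flooring = 35+10 = 45
Expected project duration μ = 45 hours. Critical path: Plumbing rough-in → Insulation → Drywall → Flooring.

Variance along critical path = 0.444 + 2.778 + 1.000 + 4.000 = 8.222; σ = √8.222 = 2.867 hours.
Z = (49 − 45) / 2.867 = 1.395
P(T ≤ 49) = Φ(1.395) ≈ 0.918

0.918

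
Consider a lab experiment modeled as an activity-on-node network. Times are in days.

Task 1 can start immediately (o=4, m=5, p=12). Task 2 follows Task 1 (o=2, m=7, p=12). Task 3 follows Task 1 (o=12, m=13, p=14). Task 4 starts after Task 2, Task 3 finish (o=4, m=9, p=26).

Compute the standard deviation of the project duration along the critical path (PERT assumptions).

3.92 days

te_Task 1 = (4 + 4·5 + 12)/6 = 36/6 = 6; σ²_Task 1 = ((12−4)/6)² = 1.778
te_Task 2 = (2 + 4·7 + 12)/6 = 42/6 = 7; σ²_Task 2 = ((12−2)/6)² = 2.778
te_Task 3 = (12 + 4·13 + 14)/6 = 78/6 = 13; σ²_Task 3 = ((14−12)/6)² = 0.111
te_Task 4 = (4 + 4·9 + 26)/6 = 66/6 = 11; σ²_Task 4 = ((26−4)/6)² = 13.444

Forward pass:
ES_Task 1 = 0; EF_Task 1 = 6
ES_Task 2 = 6; EF_Task 2 = 6+7 = 13
ES_Task 3 = 6; EF_Task 3 = 6+13 = 19
ES_Task 4 = max(EF_Task 2=13, EF_Task 3=19) = 19; EF_Task 4 = 19+11 = 30
Expected project duration μ = 30 days. Critical path: Task 1 → Task 3 → Task 4.

Variance along critical path = 1.778 + 0.111 + 13.444 = 15.333
σ = √15.333 = 3.916 days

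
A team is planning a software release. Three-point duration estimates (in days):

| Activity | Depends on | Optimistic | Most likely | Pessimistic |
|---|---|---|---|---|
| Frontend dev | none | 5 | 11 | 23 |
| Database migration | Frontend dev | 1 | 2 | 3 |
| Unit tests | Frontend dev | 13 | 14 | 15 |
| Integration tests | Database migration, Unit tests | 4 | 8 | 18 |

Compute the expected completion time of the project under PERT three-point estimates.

te_Frontend dev = (5 + 4·11 + 23)/6 = 72/6 = 12
te_Database migration = (1 + 4·2 + 3)/6 = 12/6 = 2
te_Unit tests = (13 + 4·14 + 15)/6 = 84/6 = 14
te_Integration tests = (4 + 4·8 + 18)/6 = 54/6 = 9

Forward pass:
ES_Frontend dev = 0; EF_Frontend dev = 12
ES_Database migration = 12; EF_Database migration = 12+2 = 14
ES_Unit tests = 12; EF_Unit tests = 12+14 = 26
ES_Integration tests = max(EF_Database migration=14, EF_Unit tests=26) = 26; EF_Integration tests = 26+9 = 35
Expected project duration μ = 35 days. Critical path: Frontend dev → Unit tests → Integration tests.

35 days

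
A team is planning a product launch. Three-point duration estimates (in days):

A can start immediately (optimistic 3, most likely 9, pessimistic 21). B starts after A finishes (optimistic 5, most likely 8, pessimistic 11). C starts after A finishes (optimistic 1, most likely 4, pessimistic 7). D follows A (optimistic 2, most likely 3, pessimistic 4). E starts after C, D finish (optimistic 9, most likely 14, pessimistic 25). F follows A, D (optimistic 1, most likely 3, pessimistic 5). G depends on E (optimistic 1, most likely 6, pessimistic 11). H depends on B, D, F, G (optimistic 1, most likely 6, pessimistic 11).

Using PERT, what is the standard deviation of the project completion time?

te_A = (3 + 4·9 + 21)/6 = 60/6 = 10; σ²_A = ((21−3)/6)² = 9.000
te_B = (5 + 4·8 + 11)/6 = 48/6 = 8; σ²_B = ((11−5)/6)² = 1.000
te_C = (1 + 4·4 + 7)/6 = 24/6 = 4; σ²_C = ((7−1)/6)² = 1.000
te_D = (2 + 4·3 + 4)/6 = 18/6 = 3; σ²_D = ((4−2)/6)² = 0.111
te_E = (9 + 4·14 + 25)/6 = 90/6 = 15; σ²_E = ((25−9)/6)² = 7.111
te_F = (1 + 4·3 + 5)/6 = 18/6 = 3; σ²_F = ((5−1)/6)² = 0.444
te_G = (1 + 4·6 + 11)/6 = 36/6 = 6; σ²_G = ((11−1)/6)² = 2.778
te_H = (1 + 4·6 + 11)/6 = 36/6 = 6; σ²_H = ((11−1)/6)² = 2.778

Forward pass:
ES_A = 0; EF_A = 10
ES_B = 10; EF_B = 10+8 = 18
ES_C = 10; EF_C = 10+4 = 14
ES_D = 10; EF_D = 10+3 = 13
ES_E = max(EF_C=14, EF_D=13) = 14; EF_E = 14+15 = 29
ES_F = max(EF_A=10, EF_D=13) = 13; EF_F = 13+3 = 16
ES_G = 29; EF_G = 29+6 = 35
ES_H = max(EF_B=18, EF_D=13, EF_F=16, EF_G=35) = 35; EF_H = 35+6 = 41
Expected project duration μ = 41 days. Critical path: A → C → E → G → H.

Variance along critical path = 9.000 + 1.000 + 7.111 + 2.778 + 2.778 = 22.667
σ = √22.667 = 4.761 days

4.76 days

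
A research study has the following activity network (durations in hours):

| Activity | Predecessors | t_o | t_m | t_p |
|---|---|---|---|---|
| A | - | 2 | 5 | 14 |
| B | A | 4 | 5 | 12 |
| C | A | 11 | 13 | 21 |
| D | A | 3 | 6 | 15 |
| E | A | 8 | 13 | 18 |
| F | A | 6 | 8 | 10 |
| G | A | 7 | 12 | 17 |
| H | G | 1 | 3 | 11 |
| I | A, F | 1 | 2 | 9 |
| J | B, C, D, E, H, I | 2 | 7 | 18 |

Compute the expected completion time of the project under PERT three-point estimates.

30 hours

te_A = (2 + 4·5 + 14)/6 = 36/6 = 6
te_B = (4 + 4·5 + 12)/6 = 36/6 = 6
te_C = (11 + 4·13 + 21)/6 = 84/6 = 14
te_D = (3 + 4·6 + 15)/6 = 42/6 = 7
te_E = (8 + 4·13 + 18)/6 = 78/6 = 13
te_F = (6 + 4·8 + 10)/6 = 48/6 = 8
te_G = (7 + 4·12 + 17)/6 = 72/6 = 12
te_H = (1 + 4·3 + 11)/6 = 24/6 = 4
te_I = (1 + 4·2 + 9)/6 = 18/6 = 3
te_J = (2 + 4·7 + 18)/6 = 48/6 = 8

Forward pass:
ES_A = 0; EF_A = 6
ES_B = 6; EF_B = 6+6 = 12
ES_C = 6; EF_C = 6+14 = 20
ES_D = 6; EF_D = 6+7 = 13
ES_E = 6; EF_E = 6+13 = 19
ES_F = 6; EF_F = 6+8 = 14
ES_G = 6; EF_G = 6+12 = 18
ES_H = 18; EF_H = 18+4 = 22
ES_I = max(EF_A=6, EF_F=14) = 14; EF_I = 14+3 = 17
ES_J = max(EF_B=12, EF_C=20, EF_D=13, EF_E=19, EF_H=22, EF_I=17) = 22; EF_J = 22+8 = 30
Expected project duration μ = 30 hours. Critical path: A → G → H → J.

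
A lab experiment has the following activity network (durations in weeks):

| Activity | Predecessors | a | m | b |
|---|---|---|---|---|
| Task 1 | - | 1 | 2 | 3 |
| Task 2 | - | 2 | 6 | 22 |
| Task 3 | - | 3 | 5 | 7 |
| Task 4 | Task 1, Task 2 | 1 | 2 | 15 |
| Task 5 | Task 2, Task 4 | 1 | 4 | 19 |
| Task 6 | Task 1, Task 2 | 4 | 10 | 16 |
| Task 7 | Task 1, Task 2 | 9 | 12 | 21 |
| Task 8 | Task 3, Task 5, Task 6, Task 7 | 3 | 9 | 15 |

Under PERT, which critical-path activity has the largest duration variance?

Task 2

te_Task 1 = (1 + 4·2 + 3)/6 = 12/6 = 2; σ²_Task 1 = ((3−1)/6)² = 0.111
te_Task 2 = (2 + 4·6 + 22)/6 = 48/6 = 8; σ²_Task 2 = ((22−2)/6)² = 11.111
te_Task 3 = (3 + 4·5 + 7)/6 = 30/6 = 5; σ²_Task 3 = ((7−3)/6)² = 0.444
te_Task 4 = (1 + 4·2 + 15)/6 = 24/6 = 4; σ²_Task 4 = ((15−1)/6)² = 5.444
te_Task 5 = (1 + 4·4 + 19)/6 = 36/6 = 6; σ²_Task 5 = ((19−1)/6)² = 9.000
te_Task 6 = (4 + 4·10 + 16)/6 = 60/6 = 10; σ²_Task 6 = ((16−4)/6)² = 4.000
te_Task 7 = (9 + 4·12 + 21)/6 = 78/6 = 13; σ²_Task 7 = ((21−9)/6)² = 4.000
te_Task 8 = (3 + 4·9 + 15)/6 = 54/6 = 9; σ²_Task 8 = ((15−3)/6)² = 4.000

Forward pass:
ES_Task 1 = 0; EF_Task 1 = 2
ES_Task 2 = 0; EF_Task 2 = 8
ES_Task 3 = 0; EF_Task 3 = 5
ES_Task 4 = max(EF_Task 1=2, EF_Task 2=8) = 8; EF_Task 4 = 8+4 = 12
ES_Task 5 = max(EF_Task 2=8, EF_Task 4=12) = 12; EF_Task 5 = 12+6 = 18
ES_Task 6 = max(EF_Task 1=2, EF_Task 2=8) = 8; EF_Task 6 = 8+10 = 18
ES_Task 7 = max(EF_Task 1=2, EF_Task 2=8) = 8; EF_Task 7 = 8+13 = 21
ES_Task 8 = max(EF_Task 3=5, EF_Task 5=18, EF_Task 6=18, EF_Task 7=21) = 21; EF_Task 8 = 21+9 = 30
Expected project duration μ = 30 weeks. Critical path: Task 2 → Task 7 → Task 8.

Variances on critical path: σ²_Task 2=11.111, σ²_Task 7=4.000, σ²_Task 8=4.000.
Largest is σ²_Task 2 = 11.111.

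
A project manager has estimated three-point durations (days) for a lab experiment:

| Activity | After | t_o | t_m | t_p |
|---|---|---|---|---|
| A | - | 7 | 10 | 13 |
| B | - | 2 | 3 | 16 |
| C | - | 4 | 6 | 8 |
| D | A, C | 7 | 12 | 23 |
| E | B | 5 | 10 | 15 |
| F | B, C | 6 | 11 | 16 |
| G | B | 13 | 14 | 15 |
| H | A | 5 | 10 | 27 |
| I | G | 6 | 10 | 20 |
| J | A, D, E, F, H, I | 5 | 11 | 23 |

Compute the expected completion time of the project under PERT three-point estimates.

te_A = (7 + 4·10 + 13)/6 = 60/6 = 10
te_B = (2 + 4·3 + 16)/6 = 30/6 = 5
te_C = (4 + 4·6 + 8)/6 = 36/6 = 6
te_D = (7 + 4·12 + 23)/6 = 78/6 = 13
te_E = (5 + 4·10 + 15)/6 = 60/6 = 10
te_F = (6 + 4·11 + 16)/6 = 66/6 = 11
te_G = (13 + 4·14 + 15)/6 = 84/6 = 14
te_H = (5 + 4·10 + 27)/6 = 72/6 = 12
te_I = (6 + 4·10 + 20)/6 = 66/6 = 11
te_J = (5 + 4·11 + 23)/6 = 72/6 = 12

Forward pass:
ES_A = 0; EF_A = 10
ES_B = 0; EF_B = 5
ES_C = 0; EF_C = 6
ES_D = max(EF_A=10, EF_C=6) = 10; EF_D = 10+13 = 23
ES_E = 5; EF_E = 5+10 = 15
ES_F = max(EF_B=5, EF_C=6) = 6; EF_F = 6+11 = 17
ES_G = 5; EF_G = 5+14 = 19
ES_H = 10; EF_H = 10+12 = 22
ES_I = 19; EF_I = 19+11 = 30
ES_J = max(EF_A=10, EF_D=23, EF_E=15, EF_F=17, EF_H=22, EF_I=30) = 30; EF_J = 30+12 = 42
Expected project duration μ = 42 days. Critical path: B → G → I → J.

42 days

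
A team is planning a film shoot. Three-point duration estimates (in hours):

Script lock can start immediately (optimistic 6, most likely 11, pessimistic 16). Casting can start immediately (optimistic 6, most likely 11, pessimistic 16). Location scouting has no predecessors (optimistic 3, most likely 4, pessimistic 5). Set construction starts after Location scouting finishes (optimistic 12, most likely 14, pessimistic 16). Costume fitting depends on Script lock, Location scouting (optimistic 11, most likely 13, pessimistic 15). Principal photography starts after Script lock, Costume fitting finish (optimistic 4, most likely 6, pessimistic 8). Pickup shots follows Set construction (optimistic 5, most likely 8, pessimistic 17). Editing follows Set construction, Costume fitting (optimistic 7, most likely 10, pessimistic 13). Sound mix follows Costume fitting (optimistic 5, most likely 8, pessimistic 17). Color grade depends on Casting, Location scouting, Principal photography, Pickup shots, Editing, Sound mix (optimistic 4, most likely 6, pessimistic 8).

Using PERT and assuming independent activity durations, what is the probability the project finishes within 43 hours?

0.918

te_Script lock = (6 + 4·11 + 16)/6 = 66/6 = 11; σ²_Script lock = ((16−6)/6)² = 2.778
te_Casting = (6 + 4·11 + 16)/6 = 66/6 = 11; σ²_Casting = ((16−6)/6)² = 2.778
te_Location scouting = (3 + 4·4 + 5)/6 = 24/6 = 4; σ²_Location scouting = ((5−3)/6)² = 0.111
te_Set construction = (12 + 4·14 + 16)/6 = 84/6 = 14; σ²_Set construction = ((16−12)/6)² = 0.444
te_Costume fitting = (11 + 4·13 + 15)/6 = 78/6 = 13; σ²_Costume fitting = ((15−11)/6)² = 0.444
te_Principal photography = (4 + 4·6 + 8)/6 = 36/6 = 6; σ²_Principal photography = ((8−4)/6)² = 0.444
te_Pickup shots = (5 + 4·8 + 17)/6 = 54/6 = 9; σ²_Pickup shots = ((17−5)/6)² = 4.000
te_Editing = (7 + 4·10 + 13)/6 = 60/6 = 10; σ²_Editing = ((13−7)/6)² = 1.000
te_Sound mix = (5 + 4·8 + 17)/6 = 54/6 = 9; σ²_Sound mix = ((17−5)/6)² = 4.000
te_Color grade = (4 + 4·6 + 8)/6 = 36/6 = 6; σ²_Color grade = ((8−4)/6)² = 0.444

Forward pass:
ES_Script lock = 0; EF_Script lock = 11
ES_Casting = 0; EF_Casting = 11
ES_Location scouting = 0; EF_Location scouting = 4
ES_Set construction = 4; EF_Set construction = 4+14 = 18
ES_Costume fitting = max(EF_Script lock=11, EF_Location scouting=4) = 11; EF_Costume fitting = 11+13 = 24
ES_Principal photography = max(EF_Script lock=11, EF_Costume fitting=24) = 24; EF_Principal photography = 24+6 = 30
ES_Pickup shots = 18; EF_Pickup shots = 18+9 = 27
ES_Editing = max(EF_Set construction=18, EF_Costume fitting=24) = 24; EF_Editing = 24+10 = 34
ES_Sound mix = 24; EF_Sound mix = 24+9 = 33
ES_Color grade = max(EF_Casting=11, EF_Location scouting=4, EF_Principal photography=30, EF_Pickup shots=27, EF_Editing=34, EF_Sound mix=33) = 34; EF_Color grade = 34+6 = 40
Expected project duration μ = 40 hours. Critical path: Script lock → Costume fitting → Editing → Color grade.

Variance along critical path = 2.778 + 0.444 + 1.000 + 0.444 = 4.667; σ = √4.667 = 2.160 hours.
Z = (43 − 40) / 2.160 = 1.389
P(T ≤ 43) = Φ(1.389) ≈ 0.918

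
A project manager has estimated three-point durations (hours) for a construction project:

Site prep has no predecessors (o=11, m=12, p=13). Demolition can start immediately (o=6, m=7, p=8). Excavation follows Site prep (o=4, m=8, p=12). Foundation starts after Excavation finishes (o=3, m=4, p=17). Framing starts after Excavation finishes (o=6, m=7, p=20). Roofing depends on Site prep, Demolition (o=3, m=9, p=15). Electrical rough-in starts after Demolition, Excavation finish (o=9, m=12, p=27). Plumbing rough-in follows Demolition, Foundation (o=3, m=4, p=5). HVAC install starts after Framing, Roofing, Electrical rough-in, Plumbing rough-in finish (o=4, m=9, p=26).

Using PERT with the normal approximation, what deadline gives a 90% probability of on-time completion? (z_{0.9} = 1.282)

te_Site prep = (11 + 4·12 + 13)/6 = 72/6 = 12; σ²_Site prep = ((13−11)/6)² = 0.111
te_Demolition = (6 + 4·7 + 8)/6 = 42/6 = 7; σ²_Demolition = ((8−6)/6)² = 0.111
te_Excavation = (4 + 4·8 + 12)/6 = 48/6 = 8; σ²_Excavation = ((12−4)/6)² = 1.778
te_Foundation = (3 + 4·4 + 17)/6 = 36/6 = 6; σ²_Foundation = ((17−3)/6)² = 5.444
te_Framing = (6 + 4·7 + 20)/6 = 54/6 = 9; σ²_Framing = ((20−6)/6)² = 5.444
te_Roofing = (3 + 4·9 + 15)/6 = 54/6 = 9; σ²_Roofing = ((15−3)/6)² = 4.000
te_Electrical rough-in = (9 + 4·12 + 27)/6 = 84/6 = 14; σ²_Electrical rough-in = ((27−9)/6)² = 9.000
te_Plumbing rough-in = (3 + 4·4 + 5)/6 = 24/6 = 4; σ²_Plumbing rough-in = ((5−3)/6)² = 0.111
te_HVAC install = (4 + 4·9 + 26)/6 = 66/6 = 11; σ²_HVAC install = ((26−4)/6)² = 13.444

Forward pass:
ES_Site prep = 0; EF_Site prep = 12
ES_Demolition = 0; EF_Demolition = 7
ES_Excavation = 12; EF_Excavation = 12+8 = 20
ES_Foundation = 20; EF_Foundation = 20+6 = 26
ES_Framing = 20; EF_Framing = 20+9 = 29
ES_Roofing = max(EF_Site prep=12, EF_Demolition=7) = 12; EF_Roofing = 12+9 = 21
ES_Electrical rough-in = max(EF_Demolition=7, EF_Excavation=20) = 20; EF_Electrical rough-in = 20+14 = 34
ES_Plumbing rough-in = max(EF_Demolition=7, EF_Foundation=26) = 26; EF_Plumbing rough-in = 26+4 = 30
ES_HVAC install = max(EF_Framing=29, EF_Roofing=21, EF_Electrical rough-in=34, EF_Plumbing rough-in=30) = 34; EF_HVAC install = 34+11 = 45
Expected project duration μ = 45 hours. Critical path: Site prep → Excavation → Electrical rough-in → HVAC install.

Variance along critical path = 0.111 + 1.778 + 9.000 + 13.444 = 24.333; σ = 4.933 hours.
D = μ + z·σ = 45 + 1.282·4.933 = 51.3 hours

51.3 hours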